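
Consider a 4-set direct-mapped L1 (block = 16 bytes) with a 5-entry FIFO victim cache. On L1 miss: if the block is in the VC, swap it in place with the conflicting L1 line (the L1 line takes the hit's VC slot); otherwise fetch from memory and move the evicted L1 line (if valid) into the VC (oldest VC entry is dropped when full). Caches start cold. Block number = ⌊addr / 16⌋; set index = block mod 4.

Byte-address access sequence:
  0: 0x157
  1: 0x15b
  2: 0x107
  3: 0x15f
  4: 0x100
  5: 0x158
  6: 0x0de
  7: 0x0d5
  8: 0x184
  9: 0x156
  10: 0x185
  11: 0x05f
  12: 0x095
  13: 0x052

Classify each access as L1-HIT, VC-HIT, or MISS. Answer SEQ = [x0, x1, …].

#0 0x157→b21/s1 MISS; vc=[]
#1 0x15b→b21/s1 L1-HIT; vc=[]
#2 0x107→b16/s0 MISS; vc=[]
#3 0x15f→b21/s1 L1-HIT; vc=[]
#4 0x100→b16/s0 L1-HIT; vc=[]
#5 0x158→b21/s1 L1-HIT; vc=[]
#6 0xde→b13/s1 MISS; vc=[21]
#7 0xd5→b13/s1 L1-HIT; vc=[21]
#8 0x184→b24/s0 MISS; vc=[21,16]
#9 0x156→b21/s1 VC-HIT; vc=[13,16]
#10 0x185→b24/s0 L1-HIT; vc=[13,16]
#11 0x5f→b5/s1 MISS; vc=[13,16,21]
#12 0x95→b9/s1 MISS; vc=[13,16,21,5]
#13 0x52→b5/s1 VC-HIT; vc=[13,16,21,9]

SEQ = [MISS, L1-HIT, MISS, L1-HIT, L1-HIT, L1-HIT, MISS, L1-HIT, MISS, VC-HIT, L1-HIT, MISS, MISS, VC-HIT]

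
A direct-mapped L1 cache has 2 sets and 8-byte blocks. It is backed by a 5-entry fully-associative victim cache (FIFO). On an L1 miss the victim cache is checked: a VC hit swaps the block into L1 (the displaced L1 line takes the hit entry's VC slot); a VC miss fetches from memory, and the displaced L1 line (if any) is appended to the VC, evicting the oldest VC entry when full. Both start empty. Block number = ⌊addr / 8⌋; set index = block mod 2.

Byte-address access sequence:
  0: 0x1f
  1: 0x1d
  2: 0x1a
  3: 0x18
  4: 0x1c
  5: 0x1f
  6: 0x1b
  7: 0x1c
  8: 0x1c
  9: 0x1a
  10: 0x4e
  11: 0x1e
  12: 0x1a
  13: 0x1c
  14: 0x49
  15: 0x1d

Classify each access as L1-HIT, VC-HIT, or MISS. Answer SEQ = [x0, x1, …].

SEQ = [MISS, L1-HIT, L1-HIT, L1-HIT, L1-HIT, L1-HIT, L1-HIT, L1-HIT, L1-HIT, L1-HIT, MISS, VC-HIT, L1-HIT, L1-HIT, VC-HIT, VC-HIT]

#0 0x1f→b3/s1 MISS; vc=[]
#1 0x1d→b3/s1 L1-HIT; vc=[]
#2 0x1a→b3/s1 L1-HIT; vc=[]
#3 0x18→b3/s1 L1-HIT; vc=[]
#4 0x1c→b3/s1 L1-HIT; vc=[]
#5 0x1f→b3/s1 L1-HIT; vc=[]
#6 0x1b→b3/s1 L1-HIT; vc=[]
#7 0x1c→b3/s1 L1-HIT; vc=[]
#8 0x1c→b3/s1 L1-HIT; vc=[]
#9 0x1a→b3/s1 L1-HIT; vc=[]
#10 0x4e→b9/s1 MISS; vc=[3]
#11 0x1e→b3/s1 VC-HIT; vc=[9]
#12 0x1a→b3/s1 L1-HIT; vc=[9]
#13 0x1c→b3/s1 L1-HIT; vc=[9]
#14 0x49→b9/s1 VC-HIT; vc=[3]
#15 0x1d→b3/s1 VC-HIT; vc=[9]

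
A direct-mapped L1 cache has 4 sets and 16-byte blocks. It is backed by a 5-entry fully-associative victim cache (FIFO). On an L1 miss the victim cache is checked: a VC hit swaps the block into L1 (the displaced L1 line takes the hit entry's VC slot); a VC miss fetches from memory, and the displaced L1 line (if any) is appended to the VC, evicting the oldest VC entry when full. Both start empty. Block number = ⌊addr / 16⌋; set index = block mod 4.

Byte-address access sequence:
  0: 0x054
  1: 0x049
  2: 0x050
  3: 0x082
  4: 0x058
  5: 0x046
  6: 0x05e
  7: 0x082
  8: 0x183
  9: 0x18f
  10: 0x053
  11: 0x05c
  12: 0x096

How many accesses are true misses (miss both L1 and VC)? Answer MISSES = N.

  [0] addr=0x54 blk=5 s=1: MISS | VC []
  [1] addr=0x49 blk=4 s=0: MISS | VC []
  [2] addr=0x50 blk=5 s=1: L1-HIT | VC []
  [3] addr=0x82 blk=8 s=0: MISS | VC [4]
  [4] addr=0x58 blk=5 s=1: L1-HIT | VC [4]
  [5] addr=0x46 blk=4 s=0: VC-HIT | VC [8]
  [6] addr=0x5e blk=5 s=1: L1-HIT | VC [8]
  [7] addr=0x82 blk=8 s=0: VC-HIT | VC [4]
  [8] addr=0x183 blk=24 s=0: MISS | VC [4, 8]
  [9] addr=0x18f blk=24 s=0: L1-HIT | VC [4, 8]
  [10] addr=0x53 blk=5 s=1: L1-HIT | VC [4, 8]
  [11] addr=0x5c blk=5 s=1: L1-HIT | VC [4, 8]
  [12] addr=0x96 blk=9 s=1: MISS | VC [4, 8, 5]

MISSES = 5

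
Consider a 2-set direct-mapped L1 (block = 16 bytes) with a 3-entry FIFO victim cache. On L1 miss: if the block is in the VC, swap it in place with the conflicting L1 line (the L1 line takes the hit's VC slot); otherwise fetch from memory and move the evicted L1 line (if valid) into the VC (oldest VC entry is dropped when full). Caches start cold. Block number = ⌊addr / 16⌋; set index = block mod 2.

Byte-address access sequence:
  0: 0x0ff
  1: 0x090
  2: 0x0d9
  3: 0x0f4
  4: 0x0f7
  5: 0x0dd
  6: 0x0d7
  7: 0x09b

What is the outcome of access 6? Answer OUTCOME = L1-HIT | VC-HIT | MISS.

  [0] addr=0xff blk=15 s=1: MISS | VC []
  [1] addr=0x90 blk=9 s=1: MISS | VC [15]
  [2] addr=0xd9 blk=13 s=1: MISS | VC [15, 9]
  [3] addr=0xf4 blk=15 s=1: VC-HIT | VC [13, 9]
  [4] addr=0xf7 blk=15 s=1: L1-HIT | VC [13, 9]
  [5] addr=0xdd blk=13 s=1: VC-HIT | VC [15, 9]
  [6] addr=0xd7 blk=13 s=1: L1-HIT | VC [15, 9]
  [7] addr=0x9b blk=9 s=1: VC-HIT | VC [15, 13]

OUTCOME = L1-HIT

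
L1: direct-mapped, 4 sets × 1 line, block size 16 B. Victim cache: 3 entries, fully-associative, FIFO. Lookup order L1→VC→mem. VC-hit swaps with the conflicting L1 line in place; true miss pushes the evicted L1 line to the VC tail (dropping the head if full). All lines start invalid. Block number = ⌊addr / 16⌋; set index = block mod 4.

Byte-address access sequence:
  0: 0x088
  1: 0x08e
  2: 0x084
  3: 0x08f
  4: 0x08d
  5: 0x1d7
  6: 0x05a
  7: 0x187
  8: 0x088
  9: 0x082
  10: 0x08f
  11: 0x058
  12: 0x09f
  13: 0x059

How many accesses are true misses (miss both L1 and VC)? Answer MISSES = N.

MISSES = 5

0: 0x88 (blk 8, set 0) → MISS  vc=[]
1: 0x8e (blk 8, set 0) → L1-HIT  vc=[]
2: 0x84 (blk 8, set 0) → L1-HIT  vc=[]
3: 0x8f (blk 8, set 0) → L1-HIT  vc=[]
4: 0x8d (blk 8, set 0) → L1-HIT  vc=[]
5: 0x1d7 (blk 29, set 1) → MISS  vc=[]
6: 0x5a (blk 5, set 1) → MISS  vc=[29]
7: 0x187 (blk 24, set 0) → MISS  vc=[29, 8]
8: 0x88 (blk 8, set 0) → VC-HIT  vc=[29, 24]
9: 0x82 (blk 8, set 0) → L1-HIT  vc=[29, 24]
10: 0x8f (blk 8, set 0) → L1-HIT  vc=[29, 24]
11: 0x58 (blk 5, set 1) → L1-HIT  vc=[29, 24]
12: 0x9f (blk 9, set 1) → MISS  vc=[29, 24, 5]
13: 0x59 (blk 5, set 1) → VC-HIT  vc=[29, 24, 9]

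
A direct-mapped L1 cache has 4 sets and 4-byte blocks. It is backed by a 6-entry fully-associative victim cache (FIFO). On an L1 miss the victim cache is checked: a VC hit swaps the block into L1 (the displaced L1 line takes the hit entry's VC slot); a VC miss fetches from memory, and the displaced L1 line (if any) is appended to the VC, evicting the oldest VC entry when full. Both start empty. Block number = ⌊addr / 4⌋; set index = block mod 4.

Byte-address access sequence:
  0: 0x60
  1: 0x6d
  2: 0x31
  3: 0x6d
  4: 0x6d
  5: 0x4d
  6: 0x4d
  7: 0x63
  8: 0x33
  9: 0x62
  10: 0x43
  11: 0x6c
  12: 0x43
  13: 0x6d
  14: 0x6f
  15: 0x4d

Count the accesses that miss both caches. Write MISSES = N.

0: 0x60 (blk 24, set 0) → MISS  vc=[]
1: 0x6d (blk 27, set 3) → MISS  vc=[]
2: 0x31 (blk 12, set 0) → MISS  vc=[24]
3: 0x6d (blk 27, set 3) → L1-HIT  vc=[24]
4: 0x6d (blk 27, set 3) → L1-HIT  vc=[24]
5: 0x4d (blk 19, set 3) → MISS  vc=[24, 27]
6: 0x4d (blk 19, set 3) → L1-HIT  vc=[24, 27]
7: 0x63 (blk 24, set 0) → VC-HIT  vc=[12, 27]
8: 0x33 (blk 12, set 0) → VC-HIT  vc=[24, 27]
9: 0x62 (blk 24, set 0) → VC-HIT  vc=[12, 27]
10: 0x43 (blk 16, set 0) → MISS  vc=[12, 27, 24]
11: 0x6c (blk 27, set 3) → VC-HIT  vc=[12, 19, 24]
12: 0x43 (blk 16, set 0) → L1-HIT  vc=[12, 19, 24]
13: 0x6d (blk 27, set 3) → L1-HIT  vc=[12, 19, 24]
14: 0x6f (blk 27, set 3) → L1-HIT  vc=[12, 19, 24]
15: 0x4d (blk 19, set 3) → VC-HIT  vc=[12, 27, 24]

MISSES = 5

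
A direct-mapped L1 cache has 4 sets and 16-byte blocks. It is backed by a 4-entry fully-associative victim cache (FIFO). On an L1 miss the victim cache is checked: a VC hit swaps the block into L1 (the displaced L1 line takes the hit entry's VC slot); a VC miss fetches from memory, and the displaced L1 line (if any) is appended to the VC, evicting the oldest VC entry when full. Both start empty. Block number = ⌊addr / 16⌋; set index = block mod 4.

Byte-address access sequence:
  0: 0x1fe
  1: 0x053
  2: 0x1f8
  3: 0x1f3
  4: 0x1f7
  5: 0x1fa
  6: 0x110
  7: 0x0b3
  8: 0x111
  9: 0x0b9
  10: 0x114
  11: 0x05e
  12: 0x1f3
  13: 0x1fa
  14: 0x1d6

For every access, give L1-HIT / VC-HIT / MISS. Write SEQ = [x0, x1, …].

SEQ = [MISS, MISS, L1-HIT, L1-HIT, L1-HIT, L1-HIT, MISS, MISS, L1-HIT, L1-HIT, L1-HIT, VC-HIT, VC-HIT, L1-HIT, MISS]

0: 0x1fe (blk 31, set 3) → MISS  vc=[]
1: 0x53 (blk 5, set 1) → MISS  vc=[]
2: 0x1f8 (blk 31, set 3) → L1-HIT  vc=[]
3: 0x1f3 (blk 31, set 3) → L1-HIT  vc=[]
4: 0x1f7 (blk 31, set 3) → L1-HIT  vc=[]
5: 0x1fa (blk 31, set 3) → L1-HIT  vc=[]
6: 0x110 (blk 17, set 1) → MISS  vc=[5]
7: 0xb3 (blk 11, set 3) → MISS  vc=[5, 31]
8: 0x111 (blk 17, set 1) → L1-HIT  vc=[5, 31]
9: 0xb9 (blk 11, set 3) → L1-HIT  vc=[5, 31]
10: 0x114 (blk 17, set 1) → L1-HIT  vc=[5, 31]
11: 0x5e (blk 5, set 1) → VC-HIT  vc=[17, 31]
12: 0x1f3 (blk 31, set 3) → VC-HIT  vc=[17, 11]
13: 0x1fa (blk 31, set 3) → L1-HIT  vc=[17, 11]
14: 0x1d6 (blk 29, set 1) → MISS  vc=[17, 11, 5]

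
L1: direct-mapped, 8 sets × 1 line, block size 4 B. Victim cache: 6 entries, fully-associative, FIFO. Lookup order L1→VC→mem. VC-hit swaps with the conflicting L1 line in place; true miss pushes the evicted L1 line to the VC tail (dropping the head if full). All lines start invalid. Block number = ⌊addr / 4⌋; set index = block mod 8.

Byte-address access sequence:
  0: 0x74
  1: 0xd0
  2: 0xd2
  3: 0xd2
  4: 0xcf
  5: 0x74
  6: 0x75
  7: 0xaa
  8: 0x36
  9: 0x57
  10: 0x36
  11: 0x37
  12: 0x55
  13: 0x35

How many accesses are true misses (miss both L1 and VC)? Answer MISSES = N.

  [0] addr=0x74 blk=29 s=5: MISS | VC []
  [1] addr=0xd0 blk=52 s=4: MISS | VC []
  [2] addr=0xd2 blk=52 s=4: L1-HIT | VC []
  [3] addr=0xd2 blk=52 s=4: L1-HIT | VC []
  [4] addr=0xcf blk=51 s=3: MISS | VC []
  [5] addr=0x74 blk=29 s=5: L1-HIT | VC []
  [6] addr=0x75 blk=29 s=5: L1-HIT | VC []
  [7] addr=0xaa blk=42 s=2: MISS | VC []
  [8] addr=0x36 blk=13 s=5: MISS | VC [29]
  [9] addr=0x57 blk=21 s=5: MISS | VC [29, 13]
  [10] addr=0x36 blk=13 s=5: VC-HIT | VC [29, 21]
  [11] addr=0x37 blk=13 s=5: L1-HIT | VC [29, 21]
  [12] addr=0x55 blk=21 s=5: VC-HIT | VC [29, 13]
  [13] addr=0x35 blk=13 s=5: VC-HIT | VC [29, 21]

MISSES = 6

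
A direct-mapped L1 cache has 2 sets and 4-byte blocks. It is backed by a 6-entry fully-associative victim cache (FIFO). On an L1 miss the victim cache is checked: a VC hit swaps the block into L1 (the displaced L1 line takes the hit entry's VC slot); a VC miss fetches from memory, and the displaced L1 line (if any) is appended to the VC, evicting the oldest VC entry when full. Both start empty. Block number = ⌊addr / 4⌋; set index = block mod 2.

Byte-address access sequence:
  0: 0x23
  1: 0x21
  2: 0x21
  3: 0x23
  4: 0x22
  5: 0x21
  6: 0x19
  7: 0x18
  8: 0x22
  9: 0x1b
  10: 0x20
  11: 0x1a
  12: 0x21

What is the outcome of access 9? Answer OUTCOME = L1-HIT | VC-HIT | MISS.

  [0] addr=0x23 blk=8 s=0: MISS | VC []
  [1] addr=0x21 blk=8 s=0: L1-HIT | VC []
  [2] addr=0x21 blk=8 s=0: L1-HIT | VC []
  [3] addr=0x23 blk=8 s=0: L1-HIT | VC []
  [4] addr=0x22 blk=8 s=0: L1-HIT | VC []
  [5] addr=0x21 blk=8 s=0: L1-HIT | VC []
  [6] addr=0x19 blk=6 s=0: MISS | VC [8]
  [7] addr=0x18 blk=6 s=0: L1-HIT | VC [8]
  [8] addr=0x22 blk=8 s=0: VC-HIT | VC [6]
  [9] addr=0x1b blk=6 s=0: VC-HIT | VC [8]
  [10] addr=0x20 blk=8 s=0: VC-HIT | VC [6]
  [11] addr=0x1a blk=6 s=0: VC-HIT | VC [8]
  [12] addr=0x21 blk=8 s=0: VC-HIT | VC [6]

OUTCOME = VC-HIT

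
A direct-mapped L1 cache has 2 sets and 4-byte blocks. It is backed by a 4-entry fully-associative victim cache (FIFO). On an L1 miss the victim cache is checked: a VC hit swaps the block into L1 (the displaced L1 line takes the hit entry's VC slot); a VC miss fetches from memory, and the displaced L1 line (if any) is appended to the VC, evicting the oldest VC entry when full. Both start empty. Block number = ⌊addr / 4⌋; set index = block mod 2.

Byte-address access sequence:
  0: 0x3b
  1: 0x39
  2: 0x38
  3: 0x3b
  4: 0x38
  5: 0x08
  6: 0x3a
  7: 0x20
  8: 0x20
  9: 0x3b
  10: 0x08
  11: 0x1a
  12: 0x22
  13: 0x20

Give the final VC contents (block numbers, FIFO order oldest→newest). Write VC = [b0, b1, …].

VC = [14, 6, 2]

  [0] addr=0x3b blk=14 s=0: MISS | VC []
  [1] addr=0x39 blk=14 s=0: L1-HIT | VC []
  [2] addr=0x38 blk=14 s=0: L1-HIT | VC []
  [3] addr=0x3b blk=14 s=0: L1-HIT | VC []
  [4] addr=0x38 blk=14 s=0: L1-HIT | VC []
  [5] addr=0x8 blk=2 s=0: MISS | VC [14]
  [6] addr=0x3a blk=14 s=0: VC-HIT | VC [2]
  [7] addr=0x20 blk=8 s=0: MISS | VC [2, 14]
  [8] addr=0x20 blk=8 s=0: L1-HIT | VC [2, 14]
  [9] addr=0x3b blk=14 s=0: VC-HIT | VC [2, 8]
  [10] addr=0x8 blk=2 s=0: VC-HIT | VC [14, 8]
  [11] addr=0x1a blk=6 s=0: MISS | VC [14, 8, 2]
  [12] addr=0x22 blk=8 s=0: VC-HIT | VC [14, 6, 2]
  [13] addr=0x20 blk=8 s=0: L1-HIT | VC [14, 6, 2]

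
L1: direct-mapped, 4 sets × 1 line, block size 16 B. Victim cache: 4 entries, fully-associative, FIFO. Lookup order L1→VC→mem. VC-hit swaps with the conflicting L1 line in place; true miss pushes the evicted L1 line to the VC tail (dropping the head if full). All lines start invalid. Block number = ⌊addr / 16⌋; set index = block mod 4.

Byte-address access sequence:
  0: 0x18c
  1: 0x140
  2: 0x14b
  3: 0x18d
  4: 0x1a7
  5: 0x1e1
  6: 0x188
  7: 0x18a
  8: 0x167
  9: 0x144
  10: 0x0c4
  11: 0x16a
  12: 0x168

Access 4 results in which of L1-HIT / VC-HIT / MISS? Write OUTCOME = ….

0: 0x18c (blk 24, set 0) → MISS  vc=[]
1: 0x140 (blk 20, set 0) → MISS  vc=[24]
2: 0x14b (blk 20, set 0) → L1-HIT  vc=[24]
3: 0x18d (blk 24, set 0) → VC-HIT  vc=[20]
4: 0x1a7 (blk 26, set 2) → MISS  vc=[20]
5: 0x1e1 (blk 30, set 2) → MISS  vc=[20, 26]
6: 0x188 (blk 24, set 0) → L1-HIT  vc=[20, 26]
7: 0x18a (blk 24, set 0) → L1-HIT  vc=[20, 26]
8: 0x167 (blk 22, set 2) → MISS  vc=[20, 26, 30]
9: 0x144 (blk 20, set 0) → VC-HIT  vc=[24, 26, 30]
10: 0xc4 (blk 12, set 0) → MISS  vc=[24, 26, 30, 20]
11: 0x16a (blk 22, set 2) → L1-HIT  vc=[24, 26, 30, 20]
12: 0x168 (blk 22, set 2) → L1-HIT  vc=[24, 26, 30, 20]

OUTCOME = MISS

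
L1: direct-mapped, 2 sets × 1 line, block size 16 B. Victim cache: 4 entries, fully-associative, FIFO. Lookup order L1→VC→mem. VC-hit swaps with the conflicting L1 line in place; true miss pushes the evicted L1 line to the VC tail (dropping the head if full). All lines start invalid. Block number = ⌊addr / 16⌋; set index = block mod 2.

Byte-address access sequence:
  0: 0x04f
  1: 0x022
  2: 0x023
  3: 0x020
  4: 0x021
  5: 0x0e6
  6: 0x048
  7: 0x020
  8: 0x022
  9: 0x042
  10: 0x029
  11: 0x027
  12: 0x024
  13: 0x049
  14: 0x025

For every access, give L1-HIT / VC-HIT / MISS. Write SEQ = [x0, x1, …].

SEQ = [MISS, MISS, L1-HIT, L1-HIT, L1-HIT, MISS, VC-HIT, VC-HIT, L1-HIT, VC-HIT, VC-HIT, L1-HIT, L1-HIT, VC-HIT, VC-HIT]

#0 0x4f→b4/s0 MISS; vc=[]
#1 0x22→b2/s0 MISS; vc=[4]
#2 0x23→b2/s0 L1-HIT; vc=[4]
#3 0x20→b2/s0 L1-HIT; vc=[4]
#4 0x21→b2/s0 L1-HIT; vc=[4]
#5 0xe6→b14/s0 MISS; vc=[4,2]
#6 0x48→b4/s0 VC-HIT; vc=[14,2]
#7 0x20→b2/s0 VC-HIT; vc=[14,4]
#8 0x22→b2/s0 L1-HIT; vc=[14,4]
#9 0x42→b4/s0 VC-HIT; vc=[14,2]
#10 0x29→b2/s0 VC-HIT; vc=[14,4]
#11 0x27→b2/s0 L1-HIT; vc=[14,4]
#12 0x24→b2/s0 L1-HIT; vc=[14,4]
#13 0x49→b4/s0 VC-HIT; vc=[14,2]
#14 0x25→b2/s0 VC-HIT; vc=[14,4]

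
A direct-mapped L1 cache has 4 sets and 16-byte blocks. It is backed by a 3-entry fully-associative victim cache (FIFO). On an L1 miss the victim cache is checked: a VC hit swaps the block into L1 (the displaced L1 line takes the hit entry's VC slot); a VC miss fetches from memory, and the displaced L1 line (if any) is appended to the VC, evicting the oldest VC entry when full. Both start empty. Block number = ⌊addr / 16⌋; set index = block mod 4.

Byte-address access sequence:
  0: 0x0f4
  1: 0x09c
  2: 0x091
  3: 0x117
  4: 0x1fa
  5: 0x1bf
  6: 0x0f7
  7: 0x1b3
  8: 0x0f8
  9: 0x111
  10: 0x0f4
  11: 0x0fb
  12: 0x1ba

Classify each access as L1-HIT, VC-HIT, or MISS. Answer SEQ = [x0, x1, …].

#0 0xf4→b15/s3 MISS; vc=[]
#1 0x9c→b9/s1 MISS; vc=[]
#2 0x91→b9/s1 L1-HIT; vc=[]
#3 0x117→b17/s1 MISS; vc=[9]
#4 0x1fa→b31/s3 MISS; vc=[9,15]
#5 0x1bf→b27/s3 MISS; vc=[9,15,31]
#6 0xf7→b15/s3 VC-HIT; vc=[9,27,31]
#7 0x1b3→b27/s3 VC-HIT; vc=[9,15,31]
#8 0xf8→b15/s3 VC-HIT; vc=[9,27,31]
#9 0x111→b17/s1 L1-HIT; vc=[9,27,31]
#10 0xf4→b15/s3 L1-HIT; vc=[9,27,31]
#11 0xfb→b15/s3 L1-HIT; vc=[9,27,31]
#12 0x1ba→b27/s3 VC-HIT; vc=[9,15,31]

SEQ = [MISS, MISS, L1-HIT, MISS, MISS, MISS, VC-HIT, VC-HIT, VC-HIT, L1-HIT, L1-HIT, L1-HIT, VC-HIT]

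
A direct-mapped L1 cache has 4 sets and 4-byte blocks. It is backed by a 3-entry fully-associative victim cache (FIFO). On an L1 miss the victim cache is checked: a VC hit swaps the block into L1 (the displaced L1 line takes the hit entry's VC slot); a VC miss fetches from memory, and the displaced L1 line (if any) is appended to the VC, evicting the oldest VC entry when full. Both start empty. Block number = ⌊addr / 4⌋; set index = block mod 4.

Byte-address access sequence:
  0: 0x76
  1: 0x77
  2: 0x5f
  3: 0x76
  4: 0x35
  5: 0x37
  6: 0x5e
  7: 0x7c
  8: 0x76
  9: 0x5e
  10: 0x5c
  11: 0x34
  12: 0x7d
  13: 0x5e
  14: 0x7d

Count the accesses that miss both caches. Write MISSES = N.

0: 0x76 (blk 29, set 1) → MISS  vc=[]
1: 0x77 (blk 29, set 1) → L1-HIT  vc=[]
2: 0x5f (blk 23, set 3) → MISS  vc=[]
3: 0x76 (blk 29, set 1) → L1-HIT  vc=[]
4: 0x35 (blk 13, set 1) → MISS  vc=[29]
5: 0x37 (blk 13, set 1) → L1-HIT  vc=[29]
6: 0x5e (blk 23, set 3) → L1-HIT  vc=[29]
7: 0x7c (blk 31, set 3) → MISS  vc=[29, 23]
8: 0x76 (blk 29, set 1) → VC-HIT  vc=[13, 23]
9: 0x5e (blk 23, set 3) → VC-HIT  vc=[13, 31]
10: 0x5c (blk 23, set 3) → L1-HIT  vc=[13, 31]
11: 0x34 (blk 13, set 1) → VC-HIT  vc=[29, 31]
12: 0x7d (blk 31, set 3) → VC-HIT  vc=[29, 23]
13: 0x5e (blk 23, set 3) → VC-HIT  vc=[29, 31]
14: 0x7d (blk 31, set 3) → VC-HIT  vc=[29, 23]

MISSES = 4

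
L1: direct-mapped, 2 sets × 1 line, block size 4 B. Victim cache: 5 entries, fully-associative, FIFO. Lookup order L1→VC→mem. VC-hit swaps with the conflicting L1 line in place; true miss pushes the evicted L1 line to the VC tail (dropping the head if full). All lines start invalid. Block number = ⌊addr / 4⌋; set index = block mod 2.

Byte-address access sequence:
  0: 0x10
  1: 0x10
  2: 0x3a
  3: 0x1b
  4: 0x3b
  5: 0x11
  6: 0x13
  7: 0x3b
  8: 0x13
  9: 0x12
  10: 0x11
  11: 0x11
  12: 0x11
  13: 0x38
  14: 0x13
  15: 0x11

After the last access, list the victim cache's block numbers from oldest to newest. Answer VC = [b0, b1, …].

VC = [14, 6]

  [0] addr=0x10 blk=4 s=0: MISS | VC []
  [1] addr=0x10 blk=4 s=0: L1-HIT | VC []
  [2] addr=0x3a blk=14 s=0: MISS | VC [4]
  [3] addr=0x1b blk=6 s=0: MISS | VC [4, 14]
  [4] addr=0x3b blk=14 s=0: VC-HIT | VC [4, 6]
  [5] addr=0x11 blk=4 s=0: VC-HIT | VC [14, 6]
  [6] addr=0x13 blk=4 s=0: L1-HIT | VC [14, 6]
  [7] addr=0x3b blk=14 s=0: VC-HIT | VC [4, 6]
  [8] addr=0x13 blk=4 s=0: VC-HIT | VC [14, 6]
  [9] addr=0x12 blk=4 s=0: L1-HIT | VC [14, 6]
  [10] addr=0x11 blk=4 s=0: L1-HIT | VC [14, 6]
  [11] addr=0x11 blk=4 s=0: L1-HIT | VC [14, 6]
  [12] addr=0x11 blk=4 s=0: L1-HIT | VC [14, 6]
  [13] addr=0x38 blk=14 s=0: VC-HIT | VC [4, 6]
  [14] addr=0x13 blk=4 s=0: VC-HIT | VC [14, 6]
  [15] addr=0x11 blk=4 s=0: L1-HIT | VC [14, 6]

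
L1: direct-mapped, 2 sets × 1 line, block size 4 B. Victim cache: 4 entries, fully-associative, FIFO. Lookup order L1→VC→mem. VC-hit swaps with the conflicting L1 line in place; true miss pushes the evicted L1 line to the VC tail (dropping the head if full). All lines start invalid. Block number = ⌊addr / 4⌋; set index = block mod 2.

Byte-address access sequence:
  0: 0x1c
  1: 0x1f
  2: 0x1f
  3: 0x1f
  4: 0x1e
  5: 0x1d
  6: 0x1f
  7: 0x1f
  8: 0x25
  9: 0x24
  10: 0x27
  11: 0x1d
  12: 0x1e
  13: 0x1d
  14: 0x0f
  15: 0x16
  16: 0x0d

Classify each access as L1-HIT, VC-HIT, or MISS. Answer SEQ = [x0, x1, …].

SEQ = [MISS, L1-HIT, L1-HIT, L1-HIT, L1-HIT, L1-HIT, L1-HIT, L1-HIT, MISS, L1-HIT, L1-HIT, VC-HIT, L1-HIT, L1-HIT, MISS, MISS, VC-HIT]

  [0] addr=0x1c blk=7 s=1: MISS | VC []
  [1] addr=0x1f blk=7 s=1: L1-HIT | VC []
  [2] addr=0x1f blk=7 s=1: L1-HIT | VC []
  [3] addr=0x1f blk=7 s=1: L1-HIT | VC []
  [4] addr=0x1e blk=7 s=1: L1-HIT | VC []
  [5] addr=0x1d blk=7 s=1: L1-HIT | VC []
  [6] addr=0x1f blk=7 s=1: L1-HIT | VC []
  [7] addr=0x1f blk=7 s=1: L1-HIT | VC []
  [8] addr=0x25 blk=9 s=1: MISS | VC [7]
  [9] addr=0x24 blk=9 s=1: L1-HIT | VC [7]
  [10] addr=0x27 blk=9 s=1: L1-HIT | VC [7]
  [11] addr=0x1d blk=7 s=1: VC-HIT | VC [9]
  [12] addr=0x1e blk=7 s=1: L1-HIT | VC [9]
  [13] addr=0x1d blk=7 s=1: L1-HIT | VC [9]
  [14] addr=0xf blk=3 s=1: MISS | VC [9, 7]
  [15] addr=0x16 blk=5 s=1: MISS | VC [9, 7, 3]
  [16] addr=0xd blk=3 s=1: VC-HIT | VC [9, 7, 5]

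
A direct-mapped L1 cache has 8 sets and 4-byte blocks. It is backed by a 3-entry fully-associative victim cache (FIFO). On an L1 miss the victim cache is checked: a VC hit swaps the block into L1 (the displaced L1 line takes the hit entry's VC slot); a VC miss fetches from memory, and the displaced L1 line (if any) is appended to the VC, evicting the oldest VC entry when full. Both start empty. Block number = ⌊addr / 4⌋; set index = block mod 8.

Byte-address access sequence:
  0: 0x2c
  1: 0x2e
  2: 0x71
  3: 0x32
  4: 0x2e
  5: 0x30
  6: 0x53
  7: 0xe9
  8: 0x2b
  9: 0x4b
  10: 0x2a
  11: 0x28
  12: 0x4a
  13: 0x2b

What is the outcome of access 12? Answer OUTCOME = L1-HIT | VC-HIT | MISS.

  [0] addr=0x2c blk=11 s=3: MISS | VC []
  [1] addr=0x2e blk=11 s=3: L1-HIT | VC []
  [2] addr=0x71 blk=28 s=4: MISS | VC []
  [3] addr=0x32 blk=12 s=4: MISS | VC [28]
  [4] addr=0x2e blk=11 s=3: L1-HIT | VC [28]
  [5] addr=0x30 blk=12 s=4: L1-HIT | VC [28]
  [6] addr=0x53 blk=20 s=4: MISS | VC [28, 12]
  [7] addr=0xe9 blk=58 s=2: MISS | VC [28, 12]
  [8] addr=0x2b blk=10 s=2: MISS | VC [28, 12, 58]
  [9] addr=0x4b blk=18 s=2: MISS | VC [12, 58, 10]
  [10] addr=0x2a blk=10 s=2: VC-HIT | VC [12, 58, 18]
  [11] addr=0x28 blk=10 s=2: L1-HIT | VC [12, 58, 18]
  [12] addr=0x4a blk=18 s=2: VC-HIT | VC [12, 58, 10]
  [13] addr=0x2b blk=10 s=2: VC-HIT | VC [12, 58, 18]

OUTCOME = VC-HIT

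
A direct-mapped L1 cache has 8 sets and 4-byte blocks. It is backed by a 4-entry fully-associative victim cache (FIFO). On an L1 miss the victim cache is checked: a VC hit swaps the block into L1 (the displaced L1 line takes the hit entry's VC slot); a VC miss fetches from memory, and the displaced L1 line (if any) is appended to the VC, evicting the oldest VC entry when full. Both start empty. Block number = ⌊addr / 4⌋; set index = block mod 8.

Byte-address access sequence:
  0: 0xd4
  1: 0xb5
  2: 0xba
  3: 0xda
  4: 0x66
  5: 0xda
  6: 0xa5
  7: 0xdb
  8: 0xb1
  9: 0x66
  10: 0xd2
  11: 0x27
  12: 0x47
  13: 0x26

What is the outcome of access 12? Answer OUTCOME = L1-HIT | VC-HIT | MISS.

#0 0xd4→b53/s5 MISS; vc=[]
#1 0xb5→b45/s5 MISS; vc=[53]
#2 0xba→b46/s6 MISS; vc=[53]
#3 0xda→b54/s6 MISS; vc=[53,46]
#4 0x66→b25/s1 MISS; vc=[53,46]
#5 0xda→b54/s6 L1-HIT; vc=[53,46]
#6 0xa5→b41/s1 MISS; vc=[53,46,25]
#7 0xdb→b54/s6 L1-HIT; vc=[53,46,25]
#8 0xb1→b44/s4 MISS; vc=[53,46,25]
#9 0x66→b25/s1 VC-HIT; vc=[53,46,41]
#10 0xd2→b52/s4 MISS; vc=[53,46,41,44]
#11 0x27→b9/s1 MISS; vc=[46,41,44,25]
#12 0x47→b17/s1 MISS; vc=[41,44,25,9]
#13 0x26→b9/s1 VC-HIT; vc=[41,44,25,17]

OUTCOME = MISS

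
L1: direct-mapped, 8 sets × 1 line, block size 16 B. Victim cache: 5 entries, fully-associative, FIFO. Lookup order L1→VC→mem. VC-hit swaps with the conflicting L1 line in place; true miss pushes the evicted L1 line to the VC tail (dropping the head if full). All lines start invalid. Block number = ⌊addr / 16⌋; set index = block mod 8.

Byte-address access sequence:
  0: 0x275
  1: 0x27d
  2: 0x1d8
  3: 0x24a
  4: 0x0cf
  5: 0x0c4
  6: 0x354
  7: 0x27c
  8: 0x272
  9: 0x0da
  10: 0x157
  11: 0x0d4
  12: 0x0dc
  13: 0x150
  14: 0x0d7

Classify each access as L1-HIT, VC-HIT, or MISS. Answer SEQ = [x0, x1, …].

0: 0x275 (blk 39, set 7) → MISS  vc=[]
1: 0x27d (blk 39, set 7) → L1-HIT  vc=[]
2: 0x1d8 (blk 29, set 5) → MISS  vc=[]
3: 0x24a (blk 36, set 4) → MISS  vc=[]
4: 0xcf (blk 12, set 4) → MISS  vc=[36]
5: 0xc4 (blk 12, set 4) → L1-HIT  vc=[36]
6: 0x354 (blk 53, set 5) → MISS  vc=[36, 29]
7: 0x27c (blk 39, set 7) → L1-HIT  vc=[36, 29]
8: 0x272 (blk 39, set 7) → L1-HIT  vc=[36, 29]
9: 0xda (blk 13, set 5) → MISS  vc=[36, 29, 53]
10: 0x157 (blk 21, set 5) → MISS  vc=[36, 29, 53, 13]
11: 0xd4 (blk 13, set 5) → VC-HIT  vc=[36, 29, 53, 21]
12: 0xdc (blk 13, set 5) → L1-HIT  vc=[36, 29, 53, 21]
13: 0x150 (blk 21, set 5) → VC-HIT  vc=[36, 29, 53, 13]
14: 0xd7 (blk 13, set 5) → VC-HIT  vc=[36, 29, 53, 21]

SEQ = [MISS, L1-HIT, MISS, MISS, MISS, L1-HIT, MISS, L1-HIT, L1-HIT, MISS, MISS, VC-HIT, L1-HIT, VC-HIT, VC-HIT]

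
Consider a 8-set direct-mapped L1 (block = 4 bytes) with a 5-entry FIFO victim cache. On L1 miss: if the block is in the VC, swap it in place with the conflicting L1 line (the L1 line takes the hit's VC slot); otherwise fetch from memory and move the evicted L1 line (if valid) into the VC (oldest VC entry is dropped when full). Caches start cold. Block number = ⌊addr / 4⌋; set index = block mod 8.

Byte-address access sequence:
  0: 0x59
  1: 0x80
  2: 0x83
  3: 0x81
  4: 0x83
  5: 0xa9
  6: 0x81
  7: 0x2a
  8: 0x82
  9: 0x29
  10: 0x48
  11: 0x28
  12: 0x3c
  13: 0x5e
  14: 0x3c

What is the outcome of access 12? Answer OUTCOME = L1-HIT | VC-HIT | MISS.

0: 0x59 (blk 22, set 6) → MISS  vc=[]
1: 0x80 (blk 32, set 0) → MISS  vc=[]
2: 0x83 (blk 32, set 0) → L1-HIT  vc=[]
3: 0x81 (blk 32, set 0) → L1-HIT  vc=[]
4: 0x83 (blk 32, set 0) → L1-HIT  vc=[]
5: 0xa9 (blk 42, set 2) → MISS  vc=[]
6: 0x81 (blk 32, set 0) → L1-HIT  vc=[]
7: 0x2a (blk 10, set 2) → MISS  vc=[42]
8: 0x82 (blk 32, set 0) → L1-HIT  vc=[42]
9: 0x29 (blk 10, set 2) → L1-HIT  vc=[42]
10: 0x48 (blk 18, set 2) → MISS  vc=[42, 10]
11: 0x28 (blk 10, set 2) → VC-HIT  vc=[42, 18]
12: 0x3c (blk 15, set 7) → MISS  vc=[42, 18]
13: 0x5e (blk 23, set 7) → MISS  vc=[42, 18, 15]
14: 0x3c (blk 15, set 7) → VC-HIT  vc=[42, 18, 23]

OUTCOME = MISS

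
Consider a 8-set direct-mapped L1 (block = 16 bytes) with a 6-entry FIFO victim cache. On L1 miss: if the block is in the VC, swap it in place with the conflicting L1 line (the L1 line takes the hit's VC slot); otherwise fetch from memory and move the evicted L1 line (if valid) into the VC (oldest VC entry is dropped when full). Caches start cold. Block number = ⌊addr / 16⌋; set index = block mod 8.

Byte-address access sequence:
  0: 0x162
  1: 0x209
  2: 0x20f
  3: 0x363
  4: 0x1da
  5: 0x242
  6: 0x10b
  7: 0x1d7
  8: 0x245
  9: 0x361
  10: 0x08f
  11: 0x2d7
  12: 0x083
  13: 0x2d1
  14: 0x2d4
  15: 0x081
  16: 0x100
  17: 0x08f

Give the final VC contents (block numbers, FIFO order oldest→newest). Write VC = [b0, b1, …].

VC = [22, 32, 16, 29]

#0 0x162→b22/s6 MISS; vc=[]
#1 0x209→b32/s0 MISS; vc=[]
#2 0x20f→b32/s0 L1-HIT; vc=[]
#3 0x363→b54/s6 MISS; vc=[22]
#4 0x1da→b29/s5 MISS; vc=[22]
#5 0x242→b36/s4 MISS; vc=[22]
#6 0x10b→b16/s0 MISS; vc=[22,32]
#7 0x1d7→b29/s5 L1-HIT; vc=[22,32]
#8 0x245→b36/s4 L1-HIT; vc=[22,32]
#9 0x361→b54/s6 L1-HIT; vc=[22,32]
#10 0x8f→b8/s0 MISS; vc=[22,32,16]
#11 0x2d7→b45/s5 MISS; vc=[22,32,16,29]
#12 0x83→b8/s0 L1-HIT; vc=[22,32,16,29]
#13 0x2d1→b45/s5 L1-HIT; vc=[22,32,16,29]
#14 0x2d4→b45/s5 L1-HIT; vc=[22,32,16,29]
#15 0x81→b8/s0 L1-HIT; vc=[22,32,16,29]
#16 0x100→b16/s0 VC-HIT; vc=[22,32,8,29]
#17 0x8f→b8/s0 VC-HIT; vc=[22,32,16,29]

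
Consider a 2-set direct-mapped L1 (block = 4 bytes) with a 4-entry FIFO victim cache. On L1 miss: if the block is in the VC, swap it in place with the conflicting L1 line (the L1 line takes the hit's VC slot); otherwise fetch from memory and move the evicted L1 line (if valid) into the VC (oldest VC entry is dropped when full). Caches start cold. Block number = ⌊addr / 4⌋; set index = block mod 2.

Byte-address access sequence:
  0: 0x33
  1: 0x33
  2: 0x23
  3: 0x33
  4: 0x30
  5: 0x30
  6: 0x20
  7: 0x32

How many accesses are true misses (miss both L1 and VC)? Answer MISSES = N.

#0 0x33→b12/s0 MISS; vc=[]
#1 0x33→b12/s0 L1-HIT; vc=[]
#2 0x23→b8/s0 MISS; vc=[12]
#3 0x33→b12/s0 VC-HIT; vc=[8]
#4 0x30→b12/s0 L1-HIT; vc=[8]
#5 0x30→b12/s0 L1-HIT; vc=[8]
#6 0x20→b8/s0 VC-HIT; vc=[12]
#7 0x32→b12/s0 VC-HIT; vc=[8]

MISSES = 2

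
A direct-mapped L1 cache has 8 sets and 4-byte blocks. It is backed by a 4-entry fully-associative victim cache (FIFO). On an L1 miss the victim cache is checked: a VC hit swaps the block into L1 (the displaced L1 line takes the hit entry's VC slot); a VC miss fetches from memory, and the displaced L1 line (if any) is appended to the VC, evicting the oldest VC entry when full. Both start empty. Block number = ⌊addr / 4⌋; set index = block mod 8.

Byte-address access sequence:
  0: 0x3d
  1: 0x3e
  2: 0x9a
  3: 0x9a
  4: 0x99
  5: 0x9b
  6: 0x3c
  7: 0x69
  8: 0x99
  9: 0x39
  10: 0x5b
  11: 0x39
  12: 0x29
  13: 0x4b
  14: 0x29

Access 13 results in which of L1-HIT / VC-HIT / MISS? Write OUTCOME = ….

#0 0x3d→b15/s7 MISS; vc=[]
#1 0x3e→b15/s7 L1-HIT; vc=[]
#2 0x9a→b38/s6 MISS; vc=[]
#3 0x9a→b38/s6 L1-HIT; vc=[]
#4 0x99→b38/s6 L1-HIT; vc=[]
#5 0x9b→b38/s6 L1-HIT; vc=[]
#6 0x3c→b15/s7 L1-HIT; vc=[]
#7 0x69→b26/s2 MISS; vc=[]
#8 0x99→b38/s6 L1-HIT; vc=[]
#9 0x39→b14/s6 MISS; vc=[38]
#10 0x5b→b22/s6 MISS; vc=[38,14]
#11 0x39→b14/s6 VC-HIT; vc=[38,22]
#12 0x29→b10/s2 MISS; vc=[38,22,26]
#13 0x4b→b18/s2 MISS; vc=[38,22,26,10]
#14 0x29→b10/s2 VC-HIT; vc=[38,22,26,18]

OUTCOME = MISS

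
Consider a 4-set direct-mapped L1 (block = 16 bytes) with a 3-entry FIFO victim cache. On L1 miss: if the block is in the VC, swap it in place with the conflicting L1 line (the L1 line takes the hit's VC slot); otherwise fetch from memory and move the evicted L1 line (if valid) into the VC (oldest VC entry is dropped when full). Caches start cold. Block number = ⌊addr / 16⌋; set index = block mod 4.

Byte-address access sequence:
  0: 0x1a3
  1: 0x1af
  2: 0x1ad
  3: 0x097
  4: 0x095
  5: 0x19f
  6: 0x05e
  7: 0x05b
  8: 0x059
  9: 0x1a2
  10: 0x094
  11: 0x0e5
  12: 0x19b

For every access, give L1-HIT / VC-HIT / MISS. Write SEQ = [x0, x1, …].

SEQ = [MISS, L1-HIT, L1-HIT, MISS, L1-HIT, MISS, MISS, L1-HIT, L1-HIT, L1-HIT, VC-HIT, MISS, VC-HIT]

  [0] addr=0x1a3 blk=26 s=2: MISS | VC []
  [1] addr=0x1af blk=26 s=2: L1-HIT | VC []
  [2] addr=0x1ad blk=26 s=2: L1-HIT | VC []
  [3] addr=0x97 blk=9 s=1: MISS | VC []
  [4] addr=0x95 blk=9 s=1: L1-HIT | VC []
  [5] addr=0x19f blk=25 s=1: MISS | VC [9]
  [6] addr=0x5e blk=5 s=1: MISS | VC [9, 25]
  [7] addr=0x5b blk=5 s=1: L1-HIT | VC [9, 25]
  [8] addr=0x59 blk=5 s=1: L1-HIT | VC [9, 25]
  [9] addr=0x1a2 blk=26 s=2: L1-HIT | VC [9, 25]
  [10] addr=0x94 blk=9 s=1: VC-HIT | VC [5, 25]
  [11] addr=0xe5 blk=14 s=2: MISS | VC [5, 25, 26]
  [12] addr=0x19b blk=25 s=1: VC-HIT | VC [5, 9, 26]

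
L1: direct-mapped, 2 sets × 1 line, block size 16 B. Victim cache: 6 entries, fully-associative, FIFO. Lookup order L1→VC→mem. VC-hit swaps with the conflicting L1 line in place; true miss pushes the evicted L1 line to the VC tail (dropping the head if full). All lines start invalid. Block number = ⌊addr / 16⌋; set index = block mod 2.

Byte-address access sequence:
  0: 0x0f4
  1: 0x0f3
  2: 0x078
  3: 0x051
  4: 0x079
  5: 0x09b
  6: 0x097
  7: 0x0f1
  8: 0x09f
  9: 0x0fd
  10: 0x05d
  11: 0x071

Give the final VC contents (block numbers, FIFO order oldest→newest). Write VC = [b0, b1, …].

#0 0xf4→b15/s1 MISS; vc=[]
#1 0xf3→b15/s1 L1-HIT; vc=[]
#2 0x78→b7/s1 MISS; vc=[15]
#3 0x51→b5/s1 MISS; vc=[15,7]
#4 0x79→b7/s1 VC-HIT; vc=[15,5]
#5 0x9b→b9/s1 MISS; vc=[15,5,7]
#6 0x97→b9/s1 L1-HIT; vc=[15,5,7]
#7 0xf1→b15/s1 VC-HIT; vc=[9,5,7]
#8 0x9f→b9/s1 VC-HIT; vc=[15,5,7]
#9 0xfd→b15/s1 VC-HIT; vc=[9,5,7]
#10 0x5d→b5/s1 VC-HIT; vc=[9,15,7]
#11 0x71→b7/s1 VC-HIT; vc=[9,15,5]

VC = [9, 15, 5]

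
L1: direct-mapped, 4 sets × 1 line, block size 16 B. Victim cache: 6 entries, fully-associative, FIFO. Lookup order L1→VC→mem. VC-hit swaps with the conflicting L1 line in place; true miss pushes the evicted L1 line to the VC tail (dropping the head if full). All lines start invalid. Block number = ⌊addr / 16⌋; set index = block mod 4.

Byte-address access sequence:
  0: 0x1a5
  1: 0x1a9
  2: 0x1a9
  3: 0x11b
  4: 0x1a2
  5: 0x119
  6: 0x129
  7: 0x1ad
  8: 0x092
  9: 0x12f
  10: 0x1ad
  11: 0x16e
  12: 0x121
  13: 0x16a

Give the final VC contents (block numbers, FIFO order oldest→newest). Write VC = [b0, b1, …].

VC = [18, 17, 26]

  [0] addr=0x1a5 blk=26 s=2: MISS | VC []
  [1] addr=0x1a9 blk=26 s=2: L1-HIT | VC []
  [2] addr=0x1a9 blk=26 s=2: L1-HIT | VC []
  [3] addr=0x11b blk=17 s=1: MISS | VC []
  [4] addr=0x1a2 blk=26 s=2: L1-HIT | VC []
  [5] addr=0x119 blk=17 s=1: L1-HIT | VC []
  [6] addr=0x129 blk=18 s=2: MISS | VC [26]
  [7] addr=0x1ad blk=26 s=2: VC-HIT | VC [18]
  [8] addr=0x92 blk=9 s=1: MISS | VC [18, 17]
  [9] addr=0x12f blk=18 s=2: VC-HIT | VC [26, 17]
  [10] addr=0x1ad blk=26 s=2: VC-HIT | VC [18, 17]
  [11] addr=0x16e blk=22 s=2: MISS | VC [18, 17, 26]
  [12] addr=0x121 blk=18 s=2: VC-HIT | VC [22, 17, 26]
  [13] addr=0x16a blk=22 s=2: VC-HIT | VC [18, 17, 26]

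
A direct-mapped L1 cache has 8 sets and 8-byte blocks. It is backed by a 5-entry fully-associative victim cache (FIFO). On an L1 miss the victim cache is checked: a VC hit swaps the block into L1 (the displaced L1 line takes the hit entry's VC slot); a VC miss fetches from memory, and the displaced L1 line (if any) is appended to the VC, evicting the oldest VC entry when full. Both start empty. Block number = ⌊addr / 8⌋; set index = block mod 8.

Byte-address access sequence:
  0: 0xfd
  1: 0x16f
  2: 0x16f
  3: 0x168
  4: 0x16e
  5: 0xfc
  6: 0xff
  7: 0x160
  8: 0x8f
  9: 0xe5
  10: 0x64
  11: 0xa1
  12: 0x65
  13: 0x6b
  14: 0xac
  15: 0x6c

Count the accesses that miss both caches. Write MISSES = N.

MISSES = 9

  [0] addr=0xfd blk=31 s=7: MISS | VC []
  [1] addr=0x16f blk=45 s=5: MISS | VC []
  [2] addr=0x16f blk=45 s=5: L1-HIT | VC []
  [3] addr=0x168 blk=45 s=5: L1-HIT | VC []
  [4] addr=0x16e blk=45 s=5: L1-HIT | VC []
  [5] addr=0xfc blk=31 s=7: L1-HIT | VC []
  [6] addr=0xff blk=31 s=7: L1-HIT | VC []
  [7] addr=0x160 blk=44 s=4: MISS | VC []
  [8] addr=0x8f blk=17 s=1: MISS | VC []
  [9] addr=0xe5 blk=28 s=4: MISS | VC [44]
  [10] addr=0x64 blk=12 s=4: MISS | VC [44, 28]
  [11] addr=0xa1 blk=20 s=4: MISS | VC [44, 28, 12]
  [12] addr=0x65 blk=12 s=4: VC-HIT | VC [44, 28, 20]
  [13] addr=0x6b blk=13 s=5: MISS | VC [44, 28, 20, 45]
  [14] addr=0xac blk=21 s=5: MISS | VC [44, 28, 20, 45, 13]
  [15] addr=0x6c blk=13 s=5: VC-HIT | VC [44, 28, 20, 45, 21]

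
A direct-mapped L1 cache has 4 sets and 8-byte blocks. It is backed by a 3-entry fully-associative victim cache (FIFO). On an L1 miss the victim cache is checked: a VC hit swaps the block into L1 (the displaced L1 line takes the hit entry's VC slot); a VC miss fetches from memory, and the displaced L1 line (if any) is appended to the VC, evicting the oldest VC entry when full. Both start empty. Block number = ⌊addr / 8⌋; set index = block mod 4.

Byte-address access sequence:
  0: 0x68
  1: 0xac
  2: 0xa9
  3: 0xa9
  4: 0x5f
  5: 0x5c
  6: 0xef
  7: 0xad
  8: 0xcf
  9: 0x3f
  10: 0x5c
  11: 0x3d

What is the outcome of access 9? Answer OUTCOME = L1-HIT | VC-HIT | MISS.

OUTCOME = MISS

  [0] addr=0x68 blk=13 s=1: MISS | VC []
  [1] addr=0xac blk=21 s=1: MISS | VC [13]
  [2] addr=0xa9 blk=21 s=1: L1-HIT | VC [13]
  [3] addr=0xa9 blk=21 s=1: L1-HIT | VC [13]
  [4] addr=0x5f blk=11 s=3: MISS | VC [13]
  [5] addr=0x5c blk=11 s=3: L1-HIT | VC [13]
  [6] addr=0xef blk=29 s=1: MISS | VC [13, 21]
  [7] addr=0xad blk=21 s=1: VC-HIT | VC [13, 29]
  [8] addr=0xcf blk=25 s=1: MISS | VC [13, 29, 21]
  [9] addr=0x3f blk=7 s=3: MISS | VC [29, 21, 11]
  [10] addr=0x5c blk=11 s=3: VC-HIT | VC [29, 21, 7]
  [11] addr=0x3d blk=7 s=3: VC-HIT | VC [29, 21, 11]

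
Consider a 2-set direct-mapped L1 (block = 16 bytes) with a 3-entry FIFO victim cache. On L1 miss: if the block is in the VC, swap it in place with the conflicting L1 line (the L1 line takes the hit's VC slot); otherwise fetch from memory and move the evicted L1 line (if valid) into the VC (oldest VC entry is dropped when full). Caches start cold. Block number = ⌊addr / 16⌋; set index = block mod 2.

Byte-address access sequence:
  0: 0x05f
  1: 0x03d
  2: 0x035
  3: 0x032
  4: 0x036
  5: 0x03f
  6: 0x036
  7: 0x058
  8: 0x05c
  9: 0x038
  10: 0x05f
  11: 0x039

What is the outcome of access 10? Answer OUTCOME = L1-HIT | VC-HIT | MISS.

OUTCOME = VC-HIT

#0 0x5f→b5/s1 MISS; vc=[]
#1 0x3d→b3/s1 MISS; vc=[5]
#2 0x35→b3/s1 L1-HIT; vc=[5]
#3 0x32→b3/s1 L1-HIT; vc=[5]
#4 0x36→b3/s1 L1-HIT; vc=[5]
#5 0x3f→b3/s1 L1-HIT; vc=[5]
#6 0x36→b3/s1 L1-HIT; vc=[5]
#7 0x58→b5/s1 VC-HIT; vc=[3]
#8 0x5c→b5/s1 L1-HIT; vc=[3]
#9 0x38→b3/s1 VC-HIT; vc=[5]
#10 0x5f→b5/s1 VC-HIT; vc=[3]
#11 0x39→b3/s1 VC-HIT; vc=[5]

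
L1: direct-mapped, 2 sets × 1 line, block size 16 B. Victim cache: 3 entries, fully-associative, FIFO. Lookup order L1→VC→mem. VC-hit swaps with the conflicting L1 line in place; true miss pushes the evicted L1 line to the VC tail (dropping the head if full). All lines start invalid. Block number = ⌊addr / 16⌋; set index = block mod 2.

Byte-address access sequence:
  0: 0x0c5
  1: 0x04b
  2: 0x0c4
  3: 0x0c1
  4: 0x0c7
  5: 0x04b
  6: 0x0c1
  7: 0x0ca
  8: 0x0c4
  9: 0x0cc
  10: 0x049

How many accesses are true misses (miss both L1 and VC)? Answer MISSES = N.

0: 0xc5 (blk 12, set 0) → MISS  vc=[]
1: 0x4b (blk 4, set 0) → MISS  vc=[12]
2: 0xc4 (blk 12, set 0) → VC-HIT  vc=[4]
3: 0xc1 (blk 12, set 0) → L1-HIT  vc=[4]
4: 0xc7 (blk 12, set 0) → L1-HIT  vc=[4]
5: 0x4b (blk 4, set 0) → VC-HIT  vc=[12]
6: 0xc1 (blk 12, set 0) → VC-HIT  vc=[4]
7: 0xca (blk 12, set 0) → L1-HIT  vc=[4]
8: 0xc4 (blk 12, set 0) → L1-HIT  vc=[4]
9: 0xcc (blk 12, set 0) → L1-HIT  vc=[4]
10: 0x49 (blk 4, set 0) → VC-HIT  vc=[12]

MISSES = 2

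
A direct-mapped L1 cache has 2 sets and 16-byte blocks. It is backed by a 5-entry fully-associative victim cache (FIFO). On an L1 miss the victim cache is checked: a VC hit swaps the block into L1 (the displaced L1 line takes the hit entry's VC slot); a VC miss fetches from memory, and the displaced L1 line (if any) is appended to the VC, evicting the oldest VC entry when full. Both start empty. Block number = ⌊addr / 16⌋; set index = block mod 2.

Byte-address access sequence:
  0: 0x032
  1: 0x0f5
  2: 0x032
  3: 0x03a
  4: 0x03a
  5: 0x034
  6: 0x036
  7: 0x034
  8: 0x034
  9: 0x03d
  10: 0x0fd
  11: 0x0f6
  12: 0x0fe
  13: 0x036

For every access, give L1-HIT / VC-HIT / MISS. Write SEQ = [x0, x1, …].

#0 0x32→b3/s1 MISS; vc=[]
#1 0xf5→b15/s1 MISS; vc=[3]
#2 0x32→b3/s1 VC-HIT; vc=[15]
#3 0x3a→b3/s1 L1-HIT; vc=[15]
#4 0x3a→b3/s1 L1-HIT; vc=[15]
#5 0x34→b3/s1 L1-HIT; vc=[15]
#6 0x36→b3/s1 L1-HIT; vc=[15]
#7 0x34→b3/s1 L1-HIT; vc=[15]
#8 0x34→b3/s1 L1-HIT; vc=[15]
#9 0x3d→b3/s1 L1-HIT; vc=[15]
#10 0xfd→b15/s1 VC-HIT; vc=[3]
#11 0xf6→b15/s1 L1-HIT; vc=[3]
#12 0xfe→b15/s1 L1-HIT; vc=[3]
#13 0x36→b3/s1 VC-HIT; vc=[15]

SEQ = [MISS, MISS, VC-HIT, L1-HIT, L1-HIT, L1-HIT, L1-HIT, L1-HIT, L1-HIT, L1-HIT, VC-HIT, L1-HIT, L1-HIT, VC-HIT]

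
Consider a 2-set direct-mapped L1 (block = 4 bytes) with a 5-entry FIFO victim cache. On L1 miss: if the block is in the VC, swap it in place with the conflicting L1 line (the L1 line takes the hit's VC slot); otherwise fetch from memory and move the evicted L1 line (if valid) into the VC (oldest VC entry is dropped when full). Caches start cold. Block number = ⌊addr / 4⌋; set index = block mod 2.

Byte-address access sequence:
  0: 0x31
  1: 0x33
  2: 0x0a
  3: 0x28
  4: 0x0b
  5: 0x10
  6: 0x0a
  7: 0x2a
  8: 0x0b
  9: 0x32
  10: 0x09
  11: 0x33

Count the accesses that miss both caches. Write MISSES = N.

#0 0x31→b12/s0 MISS; vc=[]
#1 0x33→b12/s0 L1-HIT; vc=[]
#2 0xa→b2/s0 MISS; vc=[12]
#3 0x28→b10/s0 MISS; vc=[12,2]
#4 0xb→b2/s0 VC-HIT; vc=[12,10]
#5 0x10→b4/s0 MISS; vc=[12,10,2]
#6 0xa→b2/s0 VC-HIT; vc=[12,10,4]
#7 0x2a→b10/s0 VC-HIT; vc=[12,2,4]
#8 0xb→b2/s0 VC-HIT; vc=[12,10,4]
#9 0x32→b12/s0 VC-HIT; vc=[2,10,4]
#10 0x9→b2/s0 VC-HIT; vc=[12,10,4]
#11 0x33→b12/s0 VC-HIT; vc=[2,10,4]

MISSES = 4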